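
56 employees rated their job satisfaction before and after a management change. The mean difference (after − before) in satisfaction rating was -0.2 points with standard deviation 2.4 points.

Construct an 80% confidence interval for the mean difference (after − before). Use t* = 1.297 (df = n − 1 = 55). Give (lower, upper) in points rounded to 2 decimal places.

This is a matched-pairs design, so SE = s_d/√n = 2.4/√56 = 0.3207.
Margin = 1.297 × 0.3207 = 0.4159; the interval is -0.2 ± 0.4159 = (-0.62, 0.22).

(-0.62, 0.22)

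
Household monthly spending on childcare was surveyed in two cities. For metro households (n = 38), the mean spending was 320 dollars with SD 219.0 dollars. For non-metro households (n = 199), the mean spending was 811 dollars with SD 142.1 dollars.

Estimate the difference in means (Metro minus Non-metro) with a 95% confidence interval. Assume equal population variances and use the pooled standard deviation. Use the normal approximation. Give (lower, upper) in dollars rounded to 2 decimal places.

Pooled variance s_p² = [37·219.0² + 198·142.1²] / (38+199−2) = 24564.4859, so s_p = 156.7306.
SE_diff = s_p·√(1/n₁ + 1/n₂) = 156.7306·√(1/38 + 1/199) = 27.7466.
z* = 1.960; margin = 1.960 × 27.7466 = 54.3833.
Difference = 320 − 811 = -491.0000.
-491.0000 ± 54.3833 → (-545.38, -436.62).

(-545.38, -436.62)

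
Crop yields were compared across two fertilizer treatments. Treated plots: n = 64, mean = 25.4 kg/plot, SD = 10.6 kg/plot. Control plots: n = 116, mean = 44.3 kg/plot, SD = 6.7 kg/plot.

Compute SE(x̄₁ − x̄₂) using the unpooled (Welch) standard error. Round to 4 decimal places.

1.4638

SE₁ = s₁/√n₁ = 10.6/√64 = 1.3250; SE₂ = 6.7/√116 = 0.6221.
Independent samples, unequal variances: SE_diff = √(SE₁² + SE₂²) = √(1.755625 + 0.38700841) = 1.4638.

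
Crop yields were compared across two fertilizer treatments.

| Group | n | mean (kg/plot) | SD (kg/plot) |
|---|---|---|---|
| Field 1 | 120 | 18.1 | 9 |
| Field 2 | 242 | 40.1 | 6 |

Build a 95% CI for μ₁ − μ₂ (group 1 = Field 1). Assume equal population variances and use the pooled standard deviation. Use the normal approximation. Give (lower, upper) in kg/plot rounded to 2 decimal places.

(-23.56, -20.44)

s_p = √[((n₁−1)s₁² + (n₂−1)s₂²)/(n₁+n₂−2)] = √[(119·9² + 241·6²)/360] = 7.1327.
SE = 7.1327·√(1/120 + 1/242) = 0.7964.
With z* = 1.960, margin = 1.960 × 0.7964 = 1.5609.
x̄₁ − x̄₂ = 18.1 − 40.1 = -22.0000; interval -22.0000 ± 1.5609 = (-23.56, -20.44).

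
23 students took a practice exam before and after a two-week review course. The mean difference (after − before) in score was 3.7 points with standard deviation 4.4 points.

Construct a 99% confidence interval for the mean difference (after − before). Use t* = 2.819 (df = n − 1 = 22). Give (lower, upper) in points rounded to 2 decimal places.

This is a matched-pairs design, so SE = s_d/√n = 4.4/√23 = 0.9175.
Margin = 2.819 × 0.9175 = 2.5864; the interval is 3.7 ± 2.5864 = (1.11, 6.29).

(1.11, 6.29)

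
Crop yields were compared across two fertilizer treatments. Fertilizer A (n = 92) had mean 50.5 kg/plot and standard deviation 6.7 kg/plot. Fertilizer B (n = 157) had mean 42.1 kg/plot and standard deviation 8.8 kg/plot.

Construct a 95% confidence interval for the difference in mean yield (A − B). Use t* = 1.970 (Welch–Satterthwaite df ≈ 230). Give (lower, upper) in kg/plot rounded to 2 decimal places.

(6.45, 10.35)

Standard errors of each mean: 6.7/√92 = 0.6985 and 8.8/√157 = 0.7023.
SE(x̄₁ − x̄₂) = √(0.6985² + 0.7023²) = 0.9905 for independent samples with unequal variances.
With t* = 1.970, the margin is 1.970 × 0.9905 = 1.9513.
x̄₁ − x̄₂ = 50.5 − 42.1 = 8.4000; the interval is 8.4000 ± 1.9513 = (6.45, 10.35).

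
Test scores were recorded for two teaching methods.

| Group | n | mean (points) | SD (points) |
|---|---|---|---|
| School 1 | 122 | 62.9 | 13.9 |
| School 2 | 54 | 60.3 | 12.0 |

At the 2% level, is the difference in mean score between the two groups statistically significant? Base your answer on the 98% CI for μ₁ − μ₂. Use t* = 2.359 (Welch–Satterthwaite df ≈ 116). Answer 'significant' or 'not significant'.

not significant

SE₁ = s₁/√n₁ = 13.9/√122 = 1.2584; SE₂ = 12.0/√54 = 1.6330.
Independent samples, unequal variances: SE_diff = √(SE₁² + SE₂²) = √(1.58357056 + 2.666689) = 2.0616.
t* = 2.359, so margin of error = 2.359 × 2.0616 = 4.8633.
Difference in means = 62.9 − 60.3 = 2.6000.
2.6000 ± 4.8633 → (-2.2633, 7.4633).
The interval (-2.2633, 7.4633) contains 0, so the difference is not significant.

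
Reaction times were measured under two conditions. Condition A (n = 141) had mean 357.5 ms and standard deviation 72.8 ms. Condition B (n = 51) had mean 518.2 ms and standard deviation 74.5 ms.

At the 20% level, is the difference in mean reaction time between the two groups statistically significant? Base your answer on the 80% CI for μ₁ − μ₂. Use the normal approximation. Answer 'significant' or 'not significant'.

significant

SE₁ = s₁/√n₁ = 72.8/√141 = 6.1309; SE₂ = 74.5/√51 = 10.4321.
Independent samples, unequal variances: SE_diff = √(SE₁² + SE₂²) = √(37.58793481 + 108.82871041) = 12.1003.
z* = 1.282, so margin of error = 1.282 × 12.1003 = 15.5126.
Difference in means = 357.5 − 518.2 = -160.7000.
-160.7000 ± 15.5126 → (-176.2126, -145.1874).
The interval (-176.2126, -145.1874) does not contain 0, so the difference is significant.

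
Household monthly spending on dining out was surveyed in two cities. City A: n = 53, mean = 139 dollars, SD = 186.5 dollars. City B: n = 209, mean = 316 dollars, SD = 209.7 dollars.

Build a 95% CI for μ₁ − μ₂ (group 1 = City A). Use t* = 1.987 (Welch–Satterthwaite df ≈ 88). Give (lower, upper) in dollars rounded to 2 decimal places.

(-235.50, -118.50)

Standard errors of each mean: 186.5/√53 = 25.6177 and 209.7/√209 = 14.5053.
SE(x̄₁ − x̄₂) = √(25.6177² + 14.5053²) = 29.4393 for independent samples with unequal variances.
With t* = 1.987, the margin is 1.987 × 29.4393 = 58.4959.
x̄₁ − x̄₂ = 139 − 316 = -177.0000; the interval is -177.0000 ± 58.4959 = (-235.50, -118.50).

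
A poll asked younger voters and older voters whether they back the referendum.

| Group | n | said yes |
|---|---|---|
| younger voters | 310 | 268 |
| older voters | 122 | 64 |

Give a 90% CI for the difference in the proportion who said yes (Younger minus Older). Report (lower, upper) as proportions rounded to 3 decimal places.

p̂₁ = 268/310 = 0.8645 and p̂₂ = 64/122 = 0.5246.
SE₁ = √(p̂₁(1−p̂₁)/n₁) = √(0.8645·0.1355/310) = 0.01944; SE₂ = √(0.5246·0.4754/122) = 0.04521.
Independent samples: SE of the difference = √(SE₁² + SE₂²) = √(0.0003779136 + 0.0020439441) = 0.04921.
z* for 90% confidence is 1.645, so the margin of error is 1.645 × 0.04921 = 0.08095.
Point estimate p̂₁ − p̂₂ = 0.8645 − 0.5246 = 0.3399.
0.3399 ± 0.08095 → (0.259, 0.421).

(0.259, 0.421)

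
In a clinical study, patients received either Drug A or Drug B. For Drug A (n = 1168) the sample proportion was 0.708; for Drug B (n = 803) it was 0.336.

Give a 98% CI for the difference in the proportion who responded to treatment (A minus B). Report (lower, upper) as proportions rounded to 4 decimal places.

(0.3224, 0.4216)

The two standard errors are √(0.7080×0.2920/1168) = 0.01330 and √(0.3360×0.6640/803) = 0.01667.
Because the samples are independent, SE_diff = √(0.01330² + 0.01667²) = 0.02133.
Using z* = 2.326 for 98%, ME = 2.326 × 0.02133 = 0.04961.
p̂₁ − p̂₂ = 0.3720; interval 0.3720 ± 0.04961 gives (0.3224, 0.4216).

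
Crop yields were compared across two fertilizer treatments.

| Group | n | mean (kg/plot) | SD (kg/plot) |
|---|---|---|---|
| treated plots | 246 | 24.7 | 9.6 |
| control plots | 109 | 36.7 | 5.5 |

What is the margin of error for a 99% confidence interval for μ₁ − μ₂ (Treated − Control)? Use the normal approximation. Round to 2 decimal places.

2.08

Per-group SEs: s₁/√n₁ = 9.6/√246 = 0.6121, s₂/√n₂ = 5.5/√109 = 0.5268.
Unpooled SE of the difference: √(0.37466641 + 0.27751824) = 0.8076.
Margin of error = z* · SE = 2.576 × 0.8076 = 2.0804.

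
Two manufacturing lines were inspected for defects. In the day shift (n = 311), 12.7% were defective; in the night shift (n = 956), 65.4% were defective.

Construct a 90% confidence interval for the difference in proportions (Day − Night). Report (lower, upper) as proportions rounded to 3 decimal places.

(-0.567, -0.487)

Each SE is √(p̂(1−p̂)/n): √(0.1270·0.8730/311) = 0.01888 and √(0.6540·0.3460/956) = 0.01539.
SE(p̂₁ − p̂₂) = √(SE₁² + SE₂²) = √(0.0003564544 + 0.0002368521) = 0.02436, since the two samples are independent.
At 90% confidence z* = 1.645; margin = 1.645 × 0.02436 = 0.04007.
The difference is 0.1270 − 0.6540 = -0.5270, so the interval is -0.5270 ± 0.04007 = (-0.567, -0.487).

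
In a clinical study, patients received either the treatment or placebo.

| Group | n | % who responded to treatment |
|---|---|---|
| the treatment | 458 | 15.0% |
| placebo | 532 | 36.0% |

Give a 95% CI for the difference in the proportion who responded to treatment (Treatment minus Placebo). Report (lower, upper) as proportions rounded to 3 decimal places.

SE₁ = √(p̂₁(1−p̂₁)/n₁) = √(0.1500·0.8500/458) = 0.01668; SE₂ = √(0.3600·0.6400/532) = 0.02081.
Independent samples: SE of the difference = √(SE₁² + SE₂²) = √(0.0002782224 + 0.0004330561) = 0.02667.
z* for 95% confidence is 1.960, so the margin of error is 1.960 × 0.02667 = 0.05227.
Point estimate p̂₁ − p̂₂ = 0.1500 − 0.3600 = -0.2100.
-0.2100 ± 0.05227 → (-0.262, -0.158).

(-0.262, -0.158)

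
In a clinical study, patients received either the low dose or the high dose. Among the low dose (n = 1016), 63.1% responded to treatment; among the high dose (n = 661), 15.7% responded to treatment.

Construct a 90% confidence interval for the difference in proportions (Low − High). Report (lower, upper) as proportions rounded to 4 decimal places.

SE₁ = √(p̂₁(1−p̂₁)/n₁) = √(0.6310·0.3690/1016) = 0.01514; SE₂ = √(0.1570·0.8430/661) = 0.01415.
Independent samples: SE of the difference = √(SE₁² + SE₂²) = √(0.0002292196 + 0.0002002225) = 0.02072.
z* for 90% confidence is 1.645, so the margin of error is 1.645 × 0.02072 = 0.03408.
Point estimate p̂₁ − p̂₂ = 0.6310 − 0.1570 = 0.4740.
0.4740 ± 0.03408 → (0.4399, 0.5081).

(0.4399, 0.5081)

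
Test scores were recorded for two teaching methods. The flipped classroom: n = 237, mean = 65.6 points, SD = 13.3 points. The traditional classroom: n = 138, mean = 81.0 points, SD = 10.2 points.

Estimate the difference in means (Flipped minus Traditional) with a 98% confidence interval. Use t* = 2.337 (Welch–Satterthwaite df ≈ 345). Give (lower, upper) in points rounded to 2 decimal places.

(-18.26, -12.54)

Per-group SEs: s₁/√n₁ = 13.3/√237 = 0.8639, s₂/√n₂ = 10.2/√138 = 0.8683.
Unpooled SE of the difference: √(0.74632321 + 0.75394489) = 1.2249.
Margin of error = t* · SE = 2.337 × 1.2249 = 2.8626.
x̄₁ − x̄₂ = 65.6 − 81.0 = -15.4000.
CI: -15.4000 ± 2.8626 = (-18.26, -12.54).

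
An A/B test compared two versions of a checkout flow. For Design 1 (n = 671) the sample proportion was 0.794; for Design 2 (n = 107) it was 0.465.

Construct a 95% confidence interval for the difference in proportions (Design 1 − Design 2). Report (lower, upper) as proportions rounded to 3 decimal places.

(0.230, 0.428)

Each SE is √(p̂(1−p̂)/n): √(0.7940·0.2060/671) = 0.01561 and √(0.4650·0.5350/107) = 0.04822.
SE(p̂₁ − p̂₂) = √(SE₁² + SE₂²) = √(0.0002436721 + 0.0023251684) = 0.05068, since the two samples are independent.
At 95% confidence z* = 1.960; margin = 1.960 × 0.05068 = 0.09933.
The difference is 0.7940 − 0.4650 = 0.3290, so the interval is 0.3290 ± 0.09933 = (0.230, 0.428).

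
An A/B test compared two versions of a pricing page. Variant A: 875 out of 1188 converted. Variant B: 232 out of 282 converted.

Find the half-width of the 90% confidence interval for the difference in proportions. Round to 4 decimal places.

Sample proportions: 875/1188 = 0.7365, 232/282 = 0.8227.
Each SE is √(p̂(1−p̂)/n): √(0.7365·0.2635/1188) = 0.01278 and √(0.8227·0.1773/282) = 0.02274.
SE(p̂₁ − p̂₂) = √(SE₁² + SE₂²) = √(0.0001633284 + 0.0005171076) = 0.02609, since the two samples are independent.
At 90% confidence z* = 1.645; margin = 1.645 × 0.02609 = 0.04292.

0.0429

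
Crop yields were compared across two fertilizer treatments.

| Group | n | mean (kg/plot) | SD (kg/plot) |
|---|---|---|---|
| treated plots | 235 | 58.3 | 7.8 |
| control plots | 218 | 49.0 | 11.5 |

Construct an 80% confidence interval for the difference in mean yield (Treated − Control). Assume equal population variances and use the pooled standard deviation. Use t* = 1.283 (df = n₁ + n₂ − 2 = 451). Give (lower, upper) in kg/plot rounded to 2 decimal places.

(8.12, 10.48)

s_p = √[((n₁−1)s₁² + (n₂−1)s₂²)/(n₁+n₂−2)] = √[(234·7.8² + 217·11.5²)/451] = 9.7570.
SE = 9.7570·√(1/235 + 1/218) = 0.9175.
With t* = 1.283, margin = 1.283 × 0.9175 = 1.1772.
x̄₁ − x̄₂ = 58.3 − 49.0 = 9.3000; interval 9.3000 ± 1.1772 = (8.12, 10.48).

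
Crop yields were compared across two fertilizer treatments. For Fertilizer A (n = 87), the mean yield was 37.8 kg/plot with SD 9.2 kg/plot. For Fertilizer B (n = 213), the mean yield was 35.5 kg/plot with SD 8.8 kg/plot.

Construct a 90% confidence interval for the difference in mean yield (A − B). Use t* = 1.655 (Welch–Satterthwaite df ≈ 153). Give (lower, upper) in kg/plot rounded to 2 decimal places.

Standard errors of each mean: 9.2/√87 = 0.9863 and 8.8/√213 = 0.6030.
SE(x̄₁ − x̄₂) = √(0.9863² + 0.6030²) = 1.1560 for independent samples with unequal variances.
With t* = 1.655, the margin is 1.655 × 1.1560 = 1.9132.
x̄₁ − x̄₂ = 37.8 − 35.5 = 2.3000; the interval is 2.3000 ± 1.9132 = (0.39, 4.21).

(0.39, 4.21)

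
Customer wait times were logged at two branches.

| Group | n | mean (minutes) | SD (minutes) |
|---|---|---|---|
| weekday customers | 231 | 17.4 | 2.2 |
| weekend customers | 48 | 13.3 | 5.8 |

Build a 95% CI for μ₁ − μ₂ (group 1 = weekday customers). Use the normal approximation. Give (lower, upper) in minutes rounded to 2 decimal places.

(2.43, 5.77)

Standard errors of each mean: 2.2/√231 = 0.1447 and 5.8/√48 = 0.8372.
SE(x̄₁ − x̄₂) = √(0.1447² + 0.8372²) = 0.8496 for independent samples with unequal variances.
With z* = 1.960, the margin is 1.960 × 0.8496 = 1.6652.
x̄₁ − x̄₂ = 17.4 − 13.3 = 4.1000; the interval is 4.1000 ± 1.6652 = (2.43, 5.77).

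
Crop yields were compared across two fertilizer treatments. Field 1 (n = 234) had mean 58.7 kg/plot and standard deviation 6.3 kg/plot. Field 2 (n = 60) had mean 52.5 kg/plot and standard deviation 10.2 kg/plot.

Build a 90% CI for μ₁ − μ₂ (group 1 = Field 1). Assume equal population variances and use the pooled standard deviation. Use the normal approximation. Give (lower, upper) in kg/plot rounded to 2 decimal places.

(4.47, 7.93)

Pooled variance s_p² = [233·6.3² + 59·10.2²] / (234+60−2) = 52.6922, so s_p = 7.2589.
SE_diff = s_p·√(1/n₁ + 1/n₂) = 7.2589·√(1/234 + 1/60) = 1.0504.
z* = 1.645; margin = 1.645 × 1.0504 = 1.7279.
Difference = 58.7 − 52.5 = 6.2000.
6.2000 ± 1.7279 → (4.47, 7.93).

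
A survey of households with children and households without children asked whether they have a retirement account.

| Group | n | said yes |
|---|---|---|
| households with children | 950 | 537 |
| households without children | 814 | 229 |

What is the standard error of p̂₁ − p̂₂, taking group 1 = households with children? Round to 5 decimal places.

Sample proportions: 537/950 = 0.5653, 229/814 = 0.2813.
Each SE is √(p̂(1−p̂)/n): √(0.5653·0.4347/950) = 0.01608 and √(0.2813·0.7187/814) = 0.01576.
SE(p̂₁ − p̂₂) = √(SE₁² + SE₂²) = √(0.0002585664 + 0.0002483776) = 0.02252, since the two samples are independent.

0.02252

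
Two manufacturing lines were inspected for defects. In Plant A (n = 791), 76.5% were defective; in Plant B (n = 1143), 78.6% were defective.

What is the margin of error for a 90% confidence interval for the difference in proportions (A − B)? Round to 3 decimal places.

Each SE is √(p̂(1−p̂)/n): √(0.7650·0.2350/791) = 0.01508 and √(0.7860·0.2140/1143) = 0.01213.
SE(p̂₁ − p̂₂) = √(SE₁² + SE₂²) = √(0.0002274064 + 0.0001471369) = 0.01935, since the two samples are independent.
At 90% confidence z* = 1.645; margin = 1.645 × 0.01935 = 0.03183.

0.032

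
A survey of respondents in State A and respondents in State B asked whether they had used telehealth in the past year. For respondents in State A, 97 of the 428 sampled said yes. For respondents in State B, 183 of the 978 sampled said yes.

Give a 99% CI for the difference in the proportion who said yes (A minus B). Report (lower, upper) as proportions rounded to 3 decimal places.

p̂₁ = 97/428 = 0.2266 and p̂₂ = 183/978 = 0.1871.
SE₁ = √(p̂₁(1−p̂₁)/n₁) = √(0.2266·0.7734/428) = 0.02024; SE₂ = √(0.1871·0.8129/978) = 0.01247.
Independent samples: SE of the difference = √(SE₁² + SE₂²) = √(0.0004096576 + 0.0001555009) = 0.02377.
z* for 99% confidence is 2.576, so the margin of error is 2.576 × 0.02377 = 0.06123.
Point estimate p̂₁ − p̂₂ = 0.2266 − 0.1871 = 0.0395.
0.0395 ± 0.06123 → (-0.022, 0.101).

(-0.022, 0.101)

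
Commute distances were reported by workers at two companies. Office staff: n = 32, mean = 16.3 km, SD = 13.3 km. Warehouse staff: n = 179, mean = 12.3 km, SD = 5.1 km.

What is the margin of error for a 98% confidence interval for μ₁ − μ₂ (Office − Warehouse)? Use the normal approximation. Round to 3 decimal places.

5.540

Standard errors of each mean: 13.3/√32 = 2.3511 and 5.1/√179 = 0.3812.
SE(x̄₁ − x̄₂) = √(2.3511² + 0.3812²) = 2.3818 for independent samples with unequal variances.
With z* = 2.326, the margin is 2.326 × 2.3818 = 5.5401.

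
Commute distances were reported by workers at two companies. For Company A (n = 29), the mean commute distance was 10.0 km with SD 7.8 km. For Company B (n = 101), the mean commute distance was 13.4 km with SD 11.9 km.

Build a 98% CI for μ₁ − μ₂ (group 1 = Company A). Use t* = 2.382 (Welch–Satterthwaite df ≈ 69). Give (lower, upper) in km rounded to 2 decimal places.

Per-group SEs: s₁/√n₁ = 7.8/√29 = 1.4484, s₂/√n₂ = 11.9/√101 = 1.1841.
Unpooled SE of the difference: √(2.09786256 + 1.40209281) = 1.8708.
Margin of error = t* · SE = 2.382 × 1.8708 = 4.4562.
x̄₁ − x̄₂ = 10.0 − 13.4 = -3.4000.
CI: -3.4000 ± 4.4562 = (-7.86, 1.06).

(-7.86, 1.06)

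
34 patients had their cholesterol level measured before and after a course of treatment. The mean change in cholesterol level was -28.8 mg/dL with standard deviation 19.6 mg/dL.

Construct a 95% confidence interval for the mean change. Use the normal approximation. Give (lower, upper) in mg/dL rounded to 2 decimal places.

This is a matched-pairs design, so SE = s_d/√n = 19.6/√34 = 3.3614.
Margin = 1.960 × 3.3614 = 6.5883; the interval is -28.8 ± 6.5883 = (-35.39, -22.21).

(-35.39, -22.21)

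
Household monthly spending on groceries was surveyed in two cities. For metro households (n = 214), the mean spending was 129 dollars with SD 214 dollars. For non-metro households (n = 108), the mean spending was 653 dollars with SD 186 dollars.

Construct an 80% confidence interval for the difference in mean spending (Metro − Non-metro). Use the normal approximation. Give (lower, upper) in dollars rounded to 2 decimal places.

(-553.63, -494.37)

Standard errors of each mean: 214/√214 = 14.6287 and 186/√108 = 17.8979.
SE(x̄₁ − x̄₂) = √(14.6287² + 17.8979²) = 23.1157 for independent samples with unequal variances.
With z* = 1.282, the margin is 1.282 × 23.1157 = 29.6343.
x̄₁ − x̄₂ = 129 − 653 = -524.0000; the interval is -524.0000 ± 29.6343 = (-553.63, -494.37).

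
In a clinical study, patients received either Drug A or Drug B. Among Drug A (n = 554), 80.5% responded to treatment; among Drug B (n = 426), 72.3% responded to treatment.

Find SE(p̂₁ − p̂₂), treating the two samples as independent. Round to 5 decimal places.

0.02745

Each SE is √(p̂(1−p̂)/n): √(0.8050·0.1950/554) = 0.01683 and √(0.7230·0.2770/426) = 0.02168.
SE(p̂₁ − p̂₂) = √(SE₁² + SE₂²) = √(0.0002832489 + 0.0004700224) = 0.02745, since the two samples are independent.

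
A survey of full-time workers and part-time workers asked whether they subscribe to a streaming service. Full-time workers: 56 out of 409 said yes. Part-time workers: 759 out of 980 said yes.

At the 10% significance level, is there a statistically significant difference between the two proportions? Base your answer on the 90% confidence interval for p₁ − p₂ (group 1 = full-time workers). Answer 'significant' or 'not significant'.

p̂₁ = 56/409 = 0.1369 and p̂₂ = 759/980 = 0.7745.
SE₁ = √(p̂₁(1−p̂₁)/n₁) = √(0.1369·0.8631/409) = 0.01700; SE₂ = √(0.7745·0.2255/980) = 0.01335.
Independent samples: SE of the difference = √(SE₁² + SE₂²) = √(0.000289 + 0.0001782225) = 0.02162.
z* for 90% confidence is 1.645, so the margin of error is 1.645 × 0.02162 = 0.03556.
Point estimate p̂₁ − p̂₂ = 0.1369 − 0.7745 = -0.6376.
-0.6376 ± 0.03556 → (-0.67316, -0.60204).
The interval (-0.67316, -0.60204) does not contain 0, so the difference is significant.

significant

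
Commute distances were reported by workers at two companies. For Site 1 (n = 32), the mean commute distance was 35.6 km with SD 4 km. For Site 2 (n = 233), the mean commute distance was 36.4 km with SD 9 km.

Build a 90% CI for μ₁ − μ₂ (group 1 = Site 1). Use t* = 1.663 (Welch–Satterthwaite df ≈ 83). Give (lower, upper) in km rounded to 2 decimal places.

(-2.33, 0.73)

Per-group SEs: s₁/√n₁ = 4/√32 = 0.7071, s₂/√n₂ = 9/√233 = 0.5896.
Unpooled SE of the difference: √(0.49999041 + 0.34762816) = 0.9207.
Margin of error = t* · SE = 1.663 × 0.9207 = 1.5311.
x̄₁ − x̄₂ = 35.6 − 36.4 = -0.8000.
CI: -0.8000 ± 1.5311 = (-2.33, 0.73).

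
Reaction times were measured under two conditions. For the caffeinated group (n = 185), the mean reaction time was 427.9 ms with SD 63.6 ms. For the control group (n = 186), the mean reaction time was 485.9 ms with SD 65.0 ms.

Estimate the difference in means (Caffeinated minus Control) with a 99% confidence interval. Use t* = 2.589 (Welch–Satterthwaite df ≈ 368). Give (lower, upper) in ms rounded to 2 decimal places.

(-75.29, -40.71)

SE₁ = s₁/√n₁ = 63.6/√185 = 4.6760; SE₂ = 65.0/√186 = 4.7660.
Independent samples, unequal variances: SE_diff = √(SE₁² + SE₂²) = √(21.864976 + 22.714756) = 6.6768.
t* = 2.589, so margin of error = 2.589 × 6.6768 = 17.2862.
Difference in means = 427.9 − 485.9 = -58.0000.
-58.0000 ± 17.2862 → (-75.29, -40.71).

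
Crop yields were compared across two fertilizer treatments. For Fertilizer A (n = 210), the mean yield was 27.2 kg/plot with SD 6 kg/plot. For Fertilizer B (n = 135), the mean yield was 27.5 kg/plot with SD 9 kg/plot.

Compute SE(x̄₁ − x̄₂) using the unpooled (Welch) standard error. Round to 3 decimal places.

0.878

Per-group SEs: s₁/√n₁ = 6/√210 = 0.4140, s₂/√n₂ = 9/√135 = 0.7746.
Unpooled SE of the difference: √(0.171396 + 0.60000516) = 0.8783.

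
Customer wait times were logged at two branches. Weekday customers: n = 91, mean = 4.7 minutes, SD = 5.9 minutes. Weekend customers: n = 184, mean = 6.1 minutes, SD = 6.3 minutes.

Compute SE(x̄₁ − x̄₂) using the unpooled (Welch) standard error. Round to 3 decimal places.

SE₁ = s₁/√n₁ = 5.9/√91 = 0.6185; SE₂ = 6.3/√184 = 0.4644.
Independent samples, unequal variances: SE_diff = √(SE₁² + SE₂²) = √(0.38254225 + 0.21566736) = 0.7734.

0.773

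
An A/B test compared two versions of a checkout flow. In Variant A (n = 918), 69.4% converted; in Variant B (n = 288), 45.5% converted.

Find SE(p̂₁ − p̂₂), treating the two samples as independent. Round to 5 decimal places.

SE₁ = √(p̂₁(1−p̂₁)/n₁) = √(0.6940·0.3060/918) = 0.01521; SE₂ = √(0.4550·0.5450/288) = 0.02934.
Independent samples: SE of the difference = √(SE₁² + SE₂²) = √(0.0002313441 + 0.0008608356) = 0.03305.

0.03305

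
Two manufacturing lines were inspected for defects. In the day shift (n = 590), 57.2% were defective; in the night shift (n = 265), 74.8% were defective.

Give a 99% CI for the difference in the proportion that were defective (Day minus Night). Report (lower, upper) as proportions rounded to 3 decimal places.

The two standard errors are √(0.5720×0.4280/590) = 0.02037 and √(0.7480×0.2520/265) = 0.02667.
Because the samples are independent, SE_diff = √(0.02037² + 0.02667²) = 0.03356.
Using z* = 2.576 for 99%, ME = 2.576 × 0.03356 = 0.08645.
p̂₁ − p̂₂ = -0.1760; interval -0.1760 ± 0.08645 gives (-0.262, -0.090).

(-0.262, -0.090)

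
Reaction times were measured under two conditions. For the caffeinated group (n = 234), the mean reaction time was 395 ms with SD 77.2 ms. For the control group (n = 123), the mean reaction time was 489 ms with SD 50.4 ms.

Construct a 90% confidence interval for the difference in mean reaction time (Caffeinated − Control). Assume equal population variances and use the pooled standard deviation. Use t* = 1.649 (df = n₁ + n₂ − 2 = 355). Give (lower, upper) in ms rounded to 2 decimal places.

(-106.70, -81.30)

Pooled variance s_p² = [233·77.2² + 122·50.4²] / (234+123−2) = 4784.6260, so s_p = 69.1710.
SE_diff = s_p·√(1/n₁ + 1/n₂) = 69.1710·√(1/234 + 1/123) = 7.7037.
t* = 1.649; margin = 1.649 × 7.7037 = 12.7034.
Difference = 395 − 489 = -94.0000.
-94.0000 ± 12.7034 → (-106.70, -81.30).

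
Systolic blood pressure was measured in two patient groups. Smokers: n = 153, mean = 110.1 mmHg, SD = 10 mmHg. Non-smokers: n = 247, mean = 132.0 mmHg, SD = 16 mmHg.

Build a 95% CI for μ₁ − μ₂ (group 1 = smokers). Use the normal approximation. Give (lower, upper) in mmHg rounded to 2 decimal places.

(-24.45, -19.35)

Per-group SEs: s₁/√n₁ = 10/√153 = 0.8085, s₂/√n₂ = 16/√247 = 1.0181.
Unpooled SE of the difference: √(0.65367225 + 1.03652761) = 1.3001.
Margin of error = z* · SE = 1.960 × 1.3001 = 2.5482.
x̄₁ − x̄₂ = 110.1 − 132.0 = -21.9000.
CI: -21.9000 ± 2.5482 = (-24.45, -19.35).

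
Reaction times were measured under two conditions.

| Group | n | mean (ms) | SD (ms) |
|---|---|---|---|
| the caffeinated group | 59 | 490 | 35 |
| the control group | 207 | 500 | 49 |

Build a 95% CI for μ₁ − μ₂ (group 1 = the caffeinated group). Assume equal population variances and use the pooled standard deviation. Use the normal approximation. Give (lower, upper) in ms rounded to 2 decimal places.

(-23.39, 3.39)

Pooled variance s_p² = [58·35² + 206·49²] / (59+207−2) = 2142.6364, so s_p = 46.2886.
SE_diff = s_p·√(1/n₁ + 1/n₂) = 46.2886·√(1/59 + 1/207) = 6.8313.
z* = 1.960; margin = 1.960 × 6.8313 = 13.3893.
Difference = 490 − 500 = -10.0000.
-10.0000 ± 13.3893 → (-23.39, 3.39).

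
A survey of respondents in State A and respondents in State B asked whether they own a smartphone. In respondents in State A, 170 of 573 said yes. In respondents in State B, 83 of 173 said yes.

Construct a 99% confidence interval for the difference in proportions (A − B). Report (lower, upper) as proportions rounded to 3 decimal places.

(-0.293, -0.074)

First, p̂₁ = 170/573 = 0.2967; p̂₂ = 83/173 = 0.4798.
The two standard errors are √(0.2967×0.7033/573) = 0.01908 and √(0.4798×0.5202/173) = 0.03798.
Because the samples are independent, SE_diff = √(0.01908² + 0.03798²) = 0.04250.
Using z* = 2.576 for 99%, ME = 2.576 × 0.04250 = 0.10948.
p̂₁ − p̂₂ = -0.1831; interval -0.1831 ± 0.10948 gives (-0.293, -0.074).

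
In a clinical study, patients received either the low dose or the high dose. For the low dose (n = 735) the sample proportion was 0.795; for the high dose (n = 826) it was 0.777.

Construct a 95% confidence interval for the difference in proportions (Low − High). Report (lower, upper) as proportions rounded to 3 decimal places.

SE₁ = √(p̂₁(1−p̂₁)/n₁) = √(0.7950·0.2050/735) = 0.01489; SE₂ = √(0.7770·0.2230/826) = 0.01448.
Independent samples: SE of the difference = √(SE₁² + SE₂²) = √(0.0002217121 + 0.0002096704) = 0.02077.
z* for 95% confidence is 1.960, so the margin of error is 1.960 × 0.02077 = 0.04071.
Point estimate p̂₁ − p̂₂ = 0.7950 − 0.7770 = 0.0180.
0.0180 ± 0.04071 → (-0.023, 0.059).

(-0.023, 0.059)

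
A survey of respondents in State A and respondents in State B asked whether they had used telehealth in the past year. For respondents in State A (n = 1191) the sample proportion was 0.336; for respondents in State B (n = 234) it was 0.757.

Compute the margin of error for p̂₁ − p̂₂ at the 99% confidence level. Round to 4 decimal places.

Each SE is √(p̂(1−p̂)/n): √(0.3360·0.6640/1191) = 0.01369 and √(0.7570·0.2430/234) = 0.02804.
SE(p̂₁ − p̂₂) = √(SE₁² + SE₂²) = √(0.0001874161 + 0.0007862416) = 0.03120, since the two samples are independent.
At 99% confidence z* = 2.576; margin = 2.576 × 0.03120 = 0.08037.

0.0804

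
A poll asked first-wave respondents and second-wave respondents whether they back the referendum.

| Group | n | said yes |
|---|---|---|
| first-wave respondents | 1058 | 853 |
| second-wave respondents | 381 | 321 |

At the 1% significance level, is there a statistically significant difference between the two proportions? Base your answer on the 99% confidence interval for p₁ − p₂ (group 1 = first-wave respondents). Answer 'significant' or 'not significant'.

not significant

p̂₁ = 853/1058 = 0.8062 and p̂₂ = 321/381 = 0.8425.
SE₁ = √(p̂₁(1−p̂₁)/n₁) = √(0.8062·0.1938/1058) = 0.01215; SE₂ = √(0.8425·0.1575/381) = 0.01866.
Independent samples: SE of the difference = √(SE₁² + SE₂²) = √(0.0001476225 + 0.0003481956) = 0.02227.
z* for 99% confidence is 2.576, so the margin of error is 2.576 × 0.02227 = 0.05737.
Point estimate p̂₁ − p̂₂ = 0.8062 − 0.8425 = -0.0363.
-0.0363 ± 0.05737 → (-0.09367, 0.02107).
The interval (-0.09367, 0.02107) contains 0, so the difference is not significant.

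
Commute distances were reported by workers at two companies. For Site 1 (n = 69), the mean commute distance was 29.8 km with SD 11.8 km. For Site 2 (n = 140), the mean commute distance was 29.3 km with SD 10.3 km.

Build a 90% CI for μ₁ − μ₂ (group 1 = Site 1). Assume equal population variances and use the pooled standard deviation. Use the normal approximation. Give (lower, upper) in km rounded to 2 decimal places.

(-2.12, 3.12)

s_p = √[((n₁−1)s₁² + (n₂−1)s₂²)/(n₁+n₂−2)] = √[(68·11.8² + 139·10.3²)/207] = 10.8157.
SE = 10.8157·√(1/69 + 1/140) = 1.5909.
With z* = 1.645, margin = 1.645 × 1.5909 = 2.6170.
x̄₁ − x̄₂ = 29.8 − 29.3 = 0.5000; interval 0.5000 ± 2.6170 = (-2.12, 3.12).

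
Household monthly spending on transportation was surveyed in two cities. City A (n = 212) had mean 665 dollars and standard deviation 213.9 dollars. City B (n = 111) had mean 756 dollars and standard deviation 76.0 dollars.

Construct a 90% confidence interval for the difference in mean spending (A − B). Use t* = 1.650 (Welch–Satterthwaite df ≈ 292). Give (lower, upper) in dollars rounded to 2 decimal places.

(-118.00, -64.00)

Per-group SEs: s₁/√n₁ = 213.9/√212 = 14.6907, s₂/√n₂ = 76.0/√111 = 7.2136.
Unpooled SE of the difference: √(215.81666649 + 52.03602496) = 16.3662.
Margin of error = t* · SE = 1.650 × 16.3662 = 27.0042.
x̄₁ − x̄₂ = 665 − 756 = -91.0000.
CI: -91.0000 ± 27.0042 = (-118.00, -64.00).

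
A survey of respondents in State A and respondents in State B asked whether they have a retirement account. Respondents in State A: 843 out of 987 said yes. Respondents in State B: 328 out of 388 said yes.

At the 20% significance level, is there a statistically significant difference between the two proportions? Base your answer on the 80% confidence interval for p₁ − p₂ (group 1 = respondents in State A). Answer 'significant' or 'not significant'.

not significant

Sample proportions: 843/987 = 0.8541, 328/388 = 0.8454.
Each SE is √(p̂(1−p̂)/n): √(0.8541·0.1459/987) = 0.01124 and √(0.8454·0.1546/388) = 0.01835.
SE(p̂₁ − p̂₂) = √(SE₁² + SE₂²) = √(0.0001263376 + 0.0003367225) = 0.02152, since the two samples are independent.
At 80% confidence z* = 1.282; margin = 1.282 × 0.02152 = 0.02759.
The difference is 0.8541 − 0.8454 = 0.0087, so the interval is 0.0087 ± 0.02759 = (-0.01889, 0.03629).
The interval (-0.01889, 0.03629) contains 0, so the difference is not significant.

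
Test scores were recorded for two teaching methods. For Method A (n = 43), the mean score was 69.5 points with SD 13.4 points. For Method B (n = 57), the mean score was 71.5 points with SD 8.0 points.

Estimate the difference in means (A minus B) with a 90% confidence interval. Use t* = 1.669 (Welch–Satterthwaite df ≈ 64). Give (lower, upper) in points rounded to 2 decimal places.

SE₁ = s₁/√n₁ = 13.4/√43 = 2.0435; SE₂ = 8.0/√57 = 1.0596.
Independent samples, unequal variances: SE_diff = √(SE₁² + SE₂²) = √(4.17589225 + 1.12275216) = 2.3019.
t* = 1.669, so margin of error = 1.669 × 2.3019 = 3.8419.
Difference in means = 69.5 − 71.5 = -2.0000.
-2.0000 ± 3.8419 → (-5.84, 1.84).

(-5.84, 1.84)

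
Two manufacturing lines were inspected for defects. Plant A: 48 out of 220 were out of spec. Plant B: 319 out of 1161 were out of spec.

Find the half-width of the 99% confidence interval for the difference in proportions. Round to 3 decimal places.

0.079

p̂₁ = 48/220 = 0.2182 and p̂₂ = 319/1161 = 0.2748.
SE₁ = √(p̂₁(1−p̂₁)/n₁) = √(0.2182·0.7818/220) = 0.02785; SE₂ = √(0.2748·0.7252/1161) = 0.01310.
Independent samples: SE of the difference = √(SE₁² + SE₂²) = √(0.0007756225 + 0.00017161) = 0.03078.
z* for 99% confidence is 2.576, so the margin of error is 2.576 × 0.03078 = 0.07929.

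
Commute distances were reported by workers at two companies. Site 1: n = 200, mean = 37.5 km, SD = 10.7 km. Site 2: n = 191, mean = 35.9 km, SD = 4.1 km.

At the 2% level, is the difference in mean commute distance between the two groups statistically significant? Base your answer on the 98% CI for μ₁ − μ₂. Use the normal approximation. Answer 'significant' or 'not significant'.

not significant

Per-group SEs: s₁/√n₁ = 10.7/√200 = 0.7566, s₂/√n₂ = 4.1/√191 = 0.2967.
Unpooled SE of the difference: √(0.57244356 + 0.08803089) = 0.8127.
Margin of error = z* · SE = 2.326 × 0.8127 = 1.8903.
x̄₁ − x̄₂ = 37.5 − 35.9 = 1.6000.
CI: 1.6000 ± 1.8903 = (-0.2903, 3.4903).
The interval (-0.2903, 3.4903) contains 0, so the difference is not significant.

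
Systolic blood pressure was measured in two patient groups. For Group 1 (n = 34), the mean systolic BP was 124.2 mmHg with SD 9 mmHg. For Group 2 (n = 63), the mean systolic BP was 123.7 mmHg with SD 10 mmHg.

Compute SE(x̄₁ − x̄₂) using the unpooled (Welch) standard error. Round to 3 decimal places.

SE₁ = s₁/√n₁ = 9/√34 = 1.5435; SE₂ = 10/√63 = 1.2599.
Independent samples, unequal variances: SE_diff = √(SE₁² + SE₂²) = √(2.38239225 + 1.58734801) = 1.9924.

1.992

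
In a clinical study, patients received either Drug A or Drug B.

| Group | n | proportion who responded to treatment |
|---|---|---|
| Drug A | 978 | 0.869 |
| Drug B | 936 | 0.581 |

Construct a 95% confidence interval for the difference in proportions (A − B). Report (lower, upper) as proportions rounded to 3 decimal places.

(0.250, 0.326)

Each SE is √(p̂(1−p̂)/n): √(0.8690·0.1310/978) = 0.01079 and √(0.5810·0.4190/936) = 0.01613.
SE(p̂₁ − p̂₂) = √(SE₁² + SE₂²) = √(0.0001164241 + 0.0002601769) = 0.01941, since the two samples are independent.
At 95% confidence z* = 1.960; margin = 1.960 × 0.01941 = 0.03804.
The difference is 0.8690 − 0.5810 = 0.2880, so the interval is 0.2880 ± 0.03804 = (0.250, 0.326).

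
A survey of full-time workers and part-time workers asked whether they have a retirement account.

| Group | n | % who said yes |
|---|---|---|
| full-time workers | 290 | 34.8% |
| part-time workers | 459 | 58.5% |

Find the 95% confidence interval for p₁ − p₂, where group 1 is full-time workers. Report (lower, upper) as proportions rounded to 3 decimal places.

Each SE is √(p̂(1−p̂)/n): √(0.3480·0.6520/290) = 0.02797 and √(0.5850·0.4150/459) = 0.02300.
SE(p̂₁ − p̂₂) = √(SE₁² + SE₂²) = √(0.0007823209 + 0.000529) = 0.03621, since the two samples are independent.
At 95% confidence z* = 1.960; margin = 1.960 × 0.03621 = 0.07097.
The difference is 0.3480 − 0.5850 = -0.2370, so the interval is -0.2370 ± 0.07097 = (-0.308, -0.166).

(-0.308, -0.166)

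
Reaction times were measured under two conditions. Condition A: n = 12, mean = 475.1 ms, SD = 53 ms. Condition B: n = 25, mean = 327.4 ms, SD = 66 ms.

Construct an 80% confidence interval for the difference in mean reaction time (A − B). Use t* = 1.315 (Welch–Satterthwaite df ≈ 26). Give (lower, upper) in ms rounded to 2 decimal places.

(121.13, 174.27)

SE₁ = s₁/√n₁ = 53/√12 = 15.2998; SE₂ = 66/√25 = 13.2000.
Independent samples, unequal variances: SE_diff = √(SE₁² + SE₂²) = √(234.08388004 + 174.24) = 20.2070.
t* = 1.315, so margin of error = 1.315 × 20.2070 = 26.5722.
Difference in means = 475.1 − 327.4 = 147.7000.
147.7000 ± 26.5722 → (121.13, 174.27).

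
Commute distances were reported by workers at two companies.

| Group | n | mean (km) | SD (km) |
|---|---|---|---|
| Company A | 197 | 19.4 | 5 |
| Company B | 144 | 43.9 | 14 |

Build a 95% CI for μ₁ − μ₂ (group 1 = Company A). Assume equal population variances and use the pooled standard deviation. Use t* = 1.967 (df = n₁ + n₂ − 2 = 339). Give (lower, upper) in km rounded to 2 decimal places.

Pooled variance s_p² = [196·5² + 143·14²] / (197+144−2) = 97.1327, so s_p = 9.8556.
SE_diff = s_p·√(1/n₁ + 1/n₂) = 9.8556·√(1/197 + 1/144) = 1.0806.
t* = 1.967; margin = 1.967 × 1.0806 = 2.1255.
Difference = 19.4 − 43.9 = -24.5000.
-24.5000 ± 2.1255 → (-26.63, -22.37).

(-26.63, -22.37)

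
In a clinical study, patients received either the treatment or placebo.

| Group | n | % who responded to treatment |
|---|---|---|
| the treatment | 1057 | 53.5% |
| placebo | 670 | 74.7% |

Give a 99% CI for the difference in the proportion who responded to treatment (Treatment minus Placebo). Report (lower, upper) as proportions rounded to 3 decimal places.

(-0.271, -0.153)

Each SE is √(p̂(1−p̂)/n): √(0.5350·0.4650/1057) = 0.01534 and √(0.7470·0.2530/670) = 0.01680.
SE(p̂₁ − p̂₂) = √(SE₁² + SE₂²) = √(0.0002353156 + 0.00028224) = 0.02275, since the two samples are independent.
At 99% confidence z* = 2.576; margin = 2.576 × 0.02275 = 0.05860.
The difference is 0.5350 − 0.7470 = -0.2120, so the interval is -0.2120 ± 0.05860 = (-0.271, -0.153).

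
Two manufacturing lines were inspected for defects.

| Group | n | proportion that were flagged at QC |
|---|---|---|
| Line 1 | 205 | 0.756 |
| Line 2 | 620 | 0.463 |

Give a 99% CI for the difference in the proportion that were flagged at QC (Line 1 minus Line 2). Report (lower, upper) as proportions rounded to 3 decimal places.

(0.200, 0.386)

The two standard errors are √(0.7560×0.2440/205) = 0.03000 and √(0.4630×0.5370/620) = 0.02003.
Because the samples are independent, SE_diff = √(0.03000² + 0.02003²) = 0.03607.
Using z* = 2.576 for 99%, ME = 2.576 × 0.03607 = 0.09292.
p̂₁ − p̂₂ = 0.2930; interval 0.2930 ± 0.09292 gives (0.200, 0.386).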